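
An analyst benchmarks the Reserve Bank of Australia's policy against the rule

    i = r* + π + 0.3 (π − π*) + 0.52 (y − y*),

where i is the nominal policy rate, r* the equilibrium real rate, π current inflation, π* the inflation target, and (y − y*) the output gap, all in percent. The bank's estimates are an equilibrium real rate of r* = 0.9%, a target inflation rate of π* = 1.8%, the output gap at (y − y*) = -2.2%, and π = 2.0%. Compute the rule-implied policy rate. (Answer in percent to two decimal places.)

i = 0.9 + 2.0 + 0.3 × (2.0 − 1.8) + 0.52 × (-2.2)
   = 0.9 + 2 + 0.06 − 1.144 = 1.82

1.82%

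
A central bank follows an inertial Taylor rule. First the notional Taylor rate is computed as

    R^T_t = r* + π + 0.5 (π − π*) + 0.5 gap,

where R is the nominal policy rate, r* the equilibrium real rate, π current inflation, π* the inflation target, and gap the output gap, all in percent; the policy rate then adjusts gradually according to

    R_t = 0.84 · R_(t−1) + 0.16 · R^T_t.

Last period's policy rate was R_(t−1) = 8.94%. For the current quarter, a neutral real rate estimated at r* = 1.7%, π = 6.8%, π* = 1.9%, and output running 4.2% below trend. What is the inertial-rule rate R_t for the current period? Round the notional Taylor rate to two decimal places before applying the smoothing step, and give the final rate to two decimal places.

8.93%

Output 4.2% below potential → gap = -4.2.
R^T_t = 1.7 + 6.8 + 0.5 × (6.8 − 1.9) + 0.5 × (-4.2)
   = 1.7 + 6.8 + 2.45 − 2.1 = 8.85
R_t = 0.84 × 8.94 + 0.16 × 8.85 = 7.5096 + 1.416 = 8.93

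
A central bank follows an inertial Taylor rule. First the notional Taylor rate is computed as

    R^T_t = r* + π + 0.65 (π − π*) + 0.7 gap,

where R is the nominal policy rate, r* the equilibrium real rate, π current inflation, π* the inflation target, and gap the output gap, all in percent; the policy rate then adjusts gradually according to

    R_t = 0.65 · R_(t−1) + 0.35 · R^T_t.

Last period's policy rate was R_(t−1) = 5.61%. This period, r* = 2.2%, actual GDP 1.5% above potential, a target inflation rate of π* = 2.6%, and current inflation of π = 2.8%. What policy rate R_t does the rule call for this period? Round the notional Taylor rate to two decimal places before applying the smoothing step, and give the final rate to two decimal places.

Output 1.5% above potential → gap = 1.5.
R^T_t = 2.2 + 2.8 + 0.65 × (2.8 − 2.6) + 0.7 × 1.5
   = 2.2 + 2.8 + 0.13 + 1.05 = 6.18
R_t = 0.65 × 5.61 + 0.35 × 6.18 = 3.6465 + 2.163 = 5.81

5.81%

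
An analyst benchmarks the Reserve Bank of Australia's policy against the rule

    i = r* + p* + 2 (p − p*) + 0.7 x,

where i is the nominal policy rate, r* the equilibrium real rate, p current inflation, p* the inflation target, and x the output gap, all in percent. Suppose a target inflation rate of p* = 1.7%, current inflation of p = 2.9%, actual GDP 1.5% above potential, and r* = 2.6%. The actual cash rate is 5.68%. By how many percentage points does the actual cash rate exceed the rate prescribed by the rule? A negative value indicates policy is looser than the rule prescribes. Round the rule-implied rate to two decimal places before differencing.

-2.07 pp

Output 1.5% above potential → x = 1.5.
i = 2.6 + 1.7 + 2 × (2.9 − 1.7) + 0.7 × 1.5
   = 2.6 + 1.7 + 2.4 + 1.05 = 7.75
Deviation = 5.68 − 7.75 = -2.07 pp.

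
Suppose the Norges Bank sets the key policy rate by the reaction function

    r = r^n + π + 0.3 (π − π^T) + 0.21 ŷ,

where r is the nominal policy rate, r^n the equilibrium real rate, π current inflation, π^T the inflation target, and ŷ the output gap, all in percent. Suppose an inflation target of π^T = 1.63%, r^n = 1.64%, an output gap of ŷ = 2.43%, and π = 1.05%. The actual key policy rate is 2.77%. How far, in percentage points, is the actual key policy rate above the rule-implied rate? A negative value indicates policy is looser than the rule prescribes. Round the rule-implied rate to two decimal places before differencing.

r = 1.64 + 1.05 + 0.3 × (1.05 − 1.63) + 0.21 × 2.43
   = 1.64 + 1.05 − 0.174 + 0.5103 = 3.03
Deviation = 2.77 − 3.03 = -0.26 pp.

-0.26 pp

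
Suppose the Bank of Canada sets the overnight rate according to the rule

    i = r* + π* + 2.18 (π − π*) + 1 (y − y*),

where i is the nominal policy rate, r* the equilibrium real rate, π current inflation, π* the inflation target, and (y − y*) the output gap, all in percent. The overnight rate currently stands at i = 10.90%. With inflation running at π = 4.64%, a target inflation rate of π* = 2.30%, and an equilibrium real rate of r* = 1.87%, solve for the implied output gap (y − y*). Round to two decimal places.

1.63%

1 (y − y*) = 10.90 − 1.87 − 2.30 − 2.18 × (4.64 − 2.30) = 1.6288
(y − y*) = 1.6288 / 1 = 1.63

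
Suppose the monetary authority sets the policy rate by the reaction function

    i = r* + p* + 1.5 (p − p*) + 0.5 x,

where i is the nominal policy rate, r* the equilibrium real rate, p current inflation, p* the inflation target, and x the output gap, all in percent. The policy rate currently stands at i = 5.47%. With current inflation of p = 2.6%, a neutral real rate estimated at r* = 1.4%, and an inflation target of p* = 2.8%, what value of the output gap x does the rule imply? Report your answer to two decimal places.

3.14%

0.5 x = 5.47 − 1.4 − 2.8 − 1.5 × (2.6 − 2.8) = 1.57
x = 1.57 / 0.5 = 3.14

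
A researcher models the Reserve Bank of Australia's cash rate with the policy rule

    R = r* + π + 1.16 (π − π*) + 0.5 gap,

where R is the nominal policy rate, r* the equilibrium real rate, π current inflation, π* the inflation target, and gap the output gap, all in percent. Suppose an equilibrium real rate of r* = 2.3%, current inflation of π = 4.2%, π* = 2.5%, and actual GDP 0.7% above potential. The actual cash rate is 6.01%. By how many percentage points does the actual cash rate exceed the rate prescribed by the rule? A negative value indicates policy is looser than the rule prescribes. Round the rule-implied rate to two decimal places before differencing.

-2.81 pp

Output 0.7% above potential → gap = 0.7.
R = 2.3 + 4.2 + 1.16 × (4.2 − 2.5) + 0.5 × 0.7
   = 2.3 + 4.2 + 1.972 + 0.35 = 8.82
Deviation = 6.01 − 8.82 = -2.81 pp.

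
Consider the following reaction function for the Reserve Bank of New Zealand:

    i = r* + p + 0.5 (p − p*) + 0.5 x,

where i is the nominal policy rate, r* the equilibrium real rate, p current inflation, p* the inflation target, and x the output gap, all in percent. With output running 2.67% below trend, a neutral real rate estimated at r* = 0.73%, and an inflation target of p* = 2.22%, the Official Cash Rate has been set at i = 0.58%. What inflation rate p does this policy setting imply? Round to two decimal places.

Output 2.67% below potential → x = -2.67.
Collecting p: i = r* + (1 + 0.5) p − 0.5 p* + 0.5 x
1.5 p = 0.58 − 0.73 + 0.5 × 2.22 − 0.5 × (-2.67) = 2.295
p = 2.295 / 1.5 = 1.53

1.53%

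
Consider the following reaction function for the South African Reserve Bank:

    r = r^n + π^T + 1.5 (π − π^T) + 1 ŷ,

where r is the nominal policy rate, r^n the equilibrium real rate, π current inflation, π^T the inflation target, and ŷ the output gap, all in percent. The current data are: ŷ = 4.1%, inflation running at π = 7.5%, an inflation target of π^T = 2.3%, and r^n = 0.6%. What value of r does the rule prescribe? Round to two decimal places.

14.80%

r = 0.6 + 2.3 + 1.5 × (7.5 − 2.3) + 1 × 4.1
   = 0.6 + 2.3 + 7.8 + 4.1 = 14.80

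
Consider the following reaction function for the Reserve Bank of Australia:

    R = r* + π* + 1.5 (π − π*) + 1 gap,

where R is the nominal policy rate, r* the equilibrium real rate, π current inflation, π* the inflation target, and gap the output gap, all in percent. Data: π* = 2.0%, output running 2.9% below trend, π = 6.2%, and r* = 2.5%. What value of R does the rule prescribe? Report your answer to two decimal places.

7.90%

Output 2.9% below potential → gap = -2.9.
R = 2.5 + 2.0 + 1.5 × (6.2 − 2.0) + 1 × (-2.9)
   = 2.5 + 2 + 6.3 − 2.9 = 7.90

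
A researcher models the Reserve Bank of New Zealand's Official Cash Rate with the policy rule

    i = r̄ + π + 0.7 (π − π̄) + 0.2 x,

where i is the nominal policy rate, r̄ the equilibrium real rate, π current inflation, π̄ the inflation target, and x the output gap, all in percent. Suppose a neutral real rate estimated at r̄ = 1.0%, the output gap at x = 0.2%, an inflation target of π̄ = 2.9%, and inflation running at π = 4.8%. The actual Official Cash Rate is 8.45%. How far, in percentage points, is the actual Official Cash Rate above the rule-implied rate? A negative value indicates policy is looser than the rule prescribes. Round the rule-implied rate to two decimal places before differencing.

1.28 pp

i = 1.0 + 4.8 + 0.7 × (4.8 − 2.9) + 0.2 × 0.2
   = 1.0 + 4.8 + 1.33 + 0.04 = 7.17
Deviation = 8.45 − 7.17 = 1.28 pp.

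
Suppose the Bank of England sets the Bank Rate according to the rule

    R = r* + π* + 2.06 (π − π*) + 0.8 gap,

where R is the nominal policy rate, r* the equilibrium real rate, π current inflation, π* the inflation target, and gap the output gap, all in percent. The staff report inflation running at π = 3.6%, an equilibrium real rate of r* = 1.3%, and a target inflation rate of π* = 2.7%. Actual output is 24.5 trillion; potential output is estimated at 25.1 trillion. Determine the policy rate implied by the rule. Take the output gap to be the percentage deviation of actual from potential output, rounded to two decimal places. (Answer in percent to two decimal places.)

3.94%

Output gap = 100 × (24.5 − 25.1) / 25.1 = -2.39%.
R = 1.30 + 2.70 + 2.06 × (3.60 − 2.70) + 0.8 × (-2.39)
   = 1.30 + 2.7 + 1.854 − 1.912 = 3.94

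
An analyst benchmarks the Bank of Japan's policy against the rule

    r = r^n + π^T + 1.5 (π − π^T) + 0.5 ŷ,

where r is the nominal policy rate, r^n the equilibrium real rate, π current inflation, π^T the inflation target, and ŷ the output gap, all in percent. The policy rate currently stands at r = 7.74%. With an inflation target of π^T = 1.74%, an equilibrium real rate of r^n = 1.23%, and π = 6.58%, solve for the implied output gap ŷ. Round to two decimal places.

0.5 ŷ = 7.74 − 1.23 − 1.74 − 1.5 × (6.58 − 1.74) = -2.49
ŷ = -2.49 / 0.5 = -4.98

-4.98%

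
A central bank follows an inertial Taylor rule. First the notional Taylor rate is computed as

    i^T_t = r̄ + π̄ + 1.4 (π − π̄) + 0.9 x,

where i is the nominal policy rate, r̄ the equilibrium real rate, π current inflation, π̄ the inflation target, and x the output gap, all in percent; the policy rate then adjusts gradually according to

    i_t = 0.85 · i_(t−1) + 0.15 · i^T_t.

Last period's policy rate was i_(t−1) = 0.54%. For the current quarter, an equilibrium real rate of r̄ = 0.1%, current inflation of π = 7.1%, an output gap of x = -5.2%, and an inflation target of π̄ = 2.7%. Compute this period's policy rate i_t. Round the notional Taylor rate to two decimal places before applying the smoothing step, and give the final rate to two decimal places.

i^T_t = 0.1 + 2.7 + 1.4 × (7.1 − 2.7) + 0.9 × (-5.2)
   = 0.1 + 2.7 + 6.16 − 4.68 = 4.28
i_t = 0.85 × 0.54 + 0.15 × 4.28 = 0.459 + 0.642 = 1.10

1.10%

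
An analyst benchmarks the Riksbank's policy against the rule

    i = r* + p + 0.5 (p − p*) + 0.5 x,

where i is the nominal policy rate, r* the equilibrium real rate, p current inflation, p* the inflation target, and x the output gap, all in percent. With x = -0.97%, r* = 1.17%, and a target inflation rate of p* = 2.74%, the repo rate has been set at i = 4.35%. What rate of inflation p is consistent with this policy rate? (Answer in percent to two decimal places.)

3.36%

Collecting p: i = r* + (1 + 0.5) p − 0.5 p* + 0.5 x
1.5 p = 4.35 − 1.17 + 0.5 × 2.74 − 0.5 × (-0.97) = 5.035
p = 5.035 / 1.5 = 3.36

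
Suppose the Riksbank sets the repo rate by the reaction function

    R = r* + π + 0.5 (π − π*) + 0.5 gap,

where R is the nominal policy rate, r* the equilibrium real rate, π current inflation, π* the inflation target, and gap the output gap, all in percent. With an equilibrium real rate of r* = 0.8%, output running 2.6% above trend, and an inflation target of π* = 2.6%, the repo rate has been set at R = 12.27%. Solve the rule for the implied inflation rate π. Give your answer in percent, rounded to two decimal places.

Output 2.6% above potential → gap = 2.6.
Collecting π: R = r* + (1 + 0.5) π − 0.5 π* + 0.5 gap
1.5 π = 12.27 − 0.8 + 0.5 × 2.6 − 0.5 × 2.6 = 11.47
π = 11.47 / 1.5 = 7.65

7.65%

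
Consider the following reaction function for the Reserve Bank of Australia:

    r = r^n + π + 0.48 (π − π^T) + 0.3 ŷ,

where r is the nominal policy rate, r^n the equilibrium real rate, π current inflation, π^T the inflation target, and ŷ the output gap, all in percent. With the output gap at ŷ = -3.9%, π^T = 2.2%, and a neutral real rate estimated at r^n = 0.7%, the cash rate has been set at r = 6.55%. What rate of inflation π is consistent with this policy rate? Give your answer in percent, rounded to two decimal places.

Collecting π: r = r^n + (1 + 0.48) π − 0.48 π^T + 0.3 ŷ
1.48 π = 6.55 − 0.7 + 0.48 × 2.2 − 0.3 × (-3.9) = 8.076
π = 8.076 / 1.48 = 5.46

5.46%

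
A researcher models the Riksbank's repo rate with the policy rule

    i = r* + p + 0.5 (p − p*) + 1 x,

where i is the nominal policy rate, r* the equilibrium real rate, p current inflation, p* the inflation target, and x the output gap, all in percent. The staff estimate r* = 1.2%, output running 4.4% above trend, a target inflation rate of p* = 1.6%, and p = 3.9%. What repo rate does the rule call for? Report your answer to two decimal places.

Output 4.4% above potential → x = 4.4.
i = 1.2 + 3.9 + 0.5 × (3.9 − 1.6) + 1 × 4.4
   = 1.2 + 3.9 + 1.15 + 4.4 = 10.65

10.65%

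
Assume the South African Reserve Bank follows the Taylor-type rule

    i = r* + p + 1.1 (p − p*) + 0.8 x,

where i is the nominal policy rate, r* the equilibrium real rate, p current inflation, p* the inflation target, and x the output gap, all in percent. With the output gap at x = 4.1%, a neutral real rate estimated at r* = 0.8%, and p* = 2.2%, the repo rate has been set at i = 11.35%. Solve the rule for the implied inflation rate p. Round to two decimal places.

Collecting p: i = r* + (1 + 1.1) p − 1.1 p* + 0.8 x
2.1 p = 11.35 − 0.8 + 1.1 × 2.2 − 0.8 × 4.1 = 9.69
p = 9.69 / 2.1 = 4.61

4.61%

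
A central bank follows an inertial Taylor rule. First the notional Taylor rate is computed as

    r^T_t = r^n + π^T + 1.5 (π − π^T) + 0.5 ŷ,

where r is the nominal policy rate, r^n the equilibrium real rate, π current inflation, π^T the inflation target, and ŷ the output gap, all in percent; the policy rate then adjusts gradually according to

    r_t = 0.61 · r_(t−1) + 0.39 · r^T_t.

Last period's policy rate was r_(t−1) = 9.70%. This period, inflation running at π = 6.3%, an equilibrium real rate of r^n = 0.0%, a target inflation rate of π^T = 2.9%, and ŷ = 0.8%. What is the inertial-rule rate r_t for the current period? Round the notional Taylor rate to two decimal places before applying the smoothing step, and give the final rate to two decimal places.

r^T_t = 0.0 + 2.9 + 1.5 × (6.3 − 2.9) + 0.5 × 0.8
   = 0.0 + 2.9 + 5.1 + 0.4 = 8.40
r_t = 0.61 × 9.70 + 0.39 × 8.40 = 5.917 + 3.276 = 9.19

9.19%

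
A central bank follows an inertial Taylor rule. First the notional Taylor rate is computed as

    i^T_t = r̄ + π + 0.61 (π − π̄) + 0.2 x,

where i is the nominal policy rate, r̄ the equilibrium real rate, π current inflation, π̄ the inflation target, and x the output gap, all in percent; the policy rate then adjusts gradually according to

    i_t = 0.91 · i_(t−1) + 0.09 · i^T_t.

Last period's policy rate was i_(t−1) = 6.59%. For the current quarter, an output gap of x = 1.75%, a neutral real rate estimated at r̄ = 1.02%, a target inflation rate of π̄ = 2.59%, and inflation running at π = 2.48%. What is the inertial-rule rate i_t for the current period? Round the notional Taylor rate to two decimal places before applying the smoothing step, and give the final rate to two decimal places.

i^T_t = 1.02 + 2.48 + 0.61 × (2.48 − 2.59) + 0.2 × 1.75
   = 1.02 + 2.48 − 0.0671 + 0.35 = 3.78
i_t = 0.91 × 6.59 + 0.09 × 3.78 = 5.9969 + 0.3402 = 6.34

6.34%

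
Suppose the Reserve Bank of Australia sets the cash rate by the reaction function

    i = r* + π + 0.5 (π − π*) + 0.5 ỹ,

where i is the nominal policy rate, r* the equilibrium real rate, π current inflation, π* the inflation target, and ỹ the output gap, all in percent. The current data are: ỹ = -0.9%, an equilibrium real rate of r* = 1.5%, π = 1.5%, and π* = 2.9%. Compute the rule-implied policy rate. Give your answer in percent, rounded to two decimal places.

i = 1.5 + 1.5 + 0.5 × (1.5 − 2.9) + 0.5 × (-0.9)
   = 1.5 + 1.5 − 0.7 − 0.45 = 1.85

1.85%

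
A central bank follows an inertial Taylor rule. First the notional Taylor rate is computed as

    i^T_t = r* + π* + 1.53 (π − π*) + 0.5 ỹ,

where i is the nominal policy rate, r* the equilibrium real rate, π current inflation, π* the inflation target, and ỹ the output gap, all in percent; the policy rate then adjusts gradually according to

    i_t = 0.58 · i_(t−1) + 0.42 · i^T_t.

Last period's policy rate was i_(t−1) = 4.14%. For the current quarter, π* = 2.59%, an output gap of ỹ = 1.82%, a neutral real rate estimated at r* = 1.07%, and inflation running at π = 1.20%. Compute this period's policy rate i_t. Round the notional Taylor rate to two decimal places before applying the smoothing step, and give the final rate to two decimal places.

i^T_t = 1.07 + 2.59 + 1.53 × (1.20 − 2.59) + 0.5 × 1.82
   = 1.07 + 2.59 − 2.1267 + 0.91 = 2.44
i_t = 0.58 × 4.14 + 0.42 × 2.44 = 2.4012 + 1.0248 = 3.43

3.43%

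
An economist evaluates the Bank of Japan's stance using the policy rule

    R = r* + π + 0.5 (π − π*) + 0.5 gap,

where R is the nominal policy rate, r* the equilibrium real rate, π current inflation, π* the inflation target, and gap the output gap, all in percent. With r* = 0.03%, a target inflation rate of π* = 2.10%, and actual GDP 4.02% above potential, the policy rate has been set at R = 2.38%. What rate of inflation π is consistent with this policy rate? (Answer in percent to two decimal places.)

Output 4.02% above potential → gap = 4.02.
Collecting π: R = r* + (1 + 0.5) π − 0.5 π* + 0.5 gap
1.5 π = 2.38 − 0.03 + 0.5 × 2.10 − 0.5 × 4.02 = 1.39
π = 1.39 / 1.5 = 0.93

0.93%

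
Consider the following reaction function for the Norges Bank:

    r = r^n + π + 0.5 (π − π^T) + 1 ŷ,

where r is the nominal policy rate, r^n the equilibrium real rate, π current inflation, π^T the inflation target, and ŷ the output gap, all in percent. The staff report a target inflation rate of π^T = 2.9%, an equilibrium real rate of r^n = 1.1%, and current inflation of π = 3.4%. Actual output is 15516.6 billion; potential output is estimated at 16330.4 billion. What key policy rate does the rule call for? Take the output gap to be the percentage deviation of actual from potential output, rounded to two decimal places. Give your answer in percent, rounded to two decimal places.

Output gap = 100 × (15516.6 − 16330.4) / 16330.4 = -4.98%.
r = 1.10 + 3.40 + 0.5 × (3.40 − 2.90) + 1 × (-4.98)
   = 1.10 + 3.4 + 0.25 − 4.98 = -0.23

-0.23%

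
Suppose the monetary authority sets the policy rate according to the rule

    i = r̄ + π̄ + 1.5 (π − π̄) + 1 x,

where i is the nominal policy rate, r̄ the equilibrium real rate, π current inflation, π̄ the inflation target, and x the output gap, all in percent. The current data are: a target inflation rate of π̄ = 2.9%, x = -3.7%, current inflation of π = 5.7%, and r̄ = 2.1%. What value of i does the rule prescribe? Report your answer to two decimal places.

i = 2.1 + 2.9 + 1.5 × (5.7 − 2.9) + 1 × (-3.7)
   = 2.1 + 2.9 + 4.2 − 3.7 = 5.50

5.50%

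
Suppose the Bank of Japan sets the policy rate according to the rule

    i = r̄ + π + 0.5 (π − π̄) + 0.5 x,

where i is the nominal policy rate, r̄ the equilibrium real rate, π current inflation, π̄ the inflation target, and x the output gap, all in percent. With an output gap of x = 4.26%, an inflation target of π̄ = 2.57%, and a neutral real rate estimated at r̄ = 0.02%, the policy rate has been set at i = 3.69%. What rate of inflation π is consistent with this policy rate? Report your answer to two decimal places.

1.88%

Collecting π: i = r̄ + (1 + 0.5) π − 0.5 π̄ + 0.5 x
1.5 π = 3.69 − 0.02 + 0.5 × 2.57 − 0.5 × 4.26 = 2.825
π = 2.825 / 1.5 = 1.88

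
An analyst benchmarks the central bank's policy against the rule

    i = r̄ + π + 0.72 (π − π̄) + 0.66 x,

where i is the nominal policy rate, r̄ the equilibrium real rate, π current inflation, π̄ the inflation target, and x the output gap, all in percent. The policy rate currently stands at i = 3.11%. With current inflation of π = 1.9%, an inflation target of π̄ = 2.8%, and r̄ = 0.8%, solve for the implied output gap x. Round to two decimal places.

0.66 x = 3.11 − 0.8 − 1.9 − 0.72 × (1.9 − 2.8) = 1.058
x = 1.058 / 0.66 = 1.60

1.60%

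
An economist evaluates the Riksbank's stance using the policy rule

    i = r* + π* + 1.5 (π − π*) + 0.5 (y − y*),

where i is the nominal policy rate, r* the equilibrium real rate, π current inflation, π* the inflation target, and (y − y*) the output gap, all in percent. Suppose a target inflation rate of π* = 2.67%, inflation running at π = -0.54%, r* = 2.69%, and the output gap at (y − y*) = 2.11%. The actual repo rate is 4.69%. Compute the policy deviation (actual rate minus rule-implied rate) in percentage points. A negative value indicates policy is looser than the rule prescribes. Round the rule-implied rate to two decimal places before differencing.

3.09 pp

i = 2.69 + 2.67 + 1.5 × (-0.54 − 2.67) + 0.5 × 2.11
   = 2.69 + 2.67 − 4.815 + 1.055 = 1.60
Deviation = 4.69 − 1.60 = 3.09 pp.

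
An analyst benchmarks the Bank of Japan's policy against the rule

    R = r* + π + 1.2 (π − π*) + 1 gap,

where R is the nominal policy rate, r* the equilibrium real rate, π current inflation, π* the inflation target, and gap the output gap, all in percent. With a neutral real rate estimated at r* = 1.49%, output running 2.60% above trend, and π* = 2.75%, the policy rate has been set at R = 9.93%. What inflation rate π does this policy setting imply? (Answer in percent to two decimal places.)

Output 2.60% above potential → gap = 2.60.
Collecting π: R = r* + (1 + 1.2) π − 1.2 π* + 1 gap
2.2 π = 9.93 − 1.49 + 1.2 × 2.75 − 1 × 2.60 = 9.14
π = 9.14 / 2.2 = 4.15

4.15%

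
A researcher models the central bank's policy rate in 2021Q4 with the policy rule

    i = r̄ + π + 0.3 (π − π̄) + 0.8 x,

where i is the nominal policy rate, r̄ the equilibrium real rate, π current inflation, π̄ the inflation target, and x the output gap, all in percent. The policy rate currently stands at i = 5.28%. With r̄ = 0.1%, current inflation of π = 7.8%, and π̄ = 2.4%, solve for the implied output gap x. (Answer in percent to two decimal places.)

0.8 x = 5.28 − 0.1 − 7.8 − 0.3 × (7.8 − 2.4) = -4.24
x = -4.24 / 0.8 = -5.30

-5.30%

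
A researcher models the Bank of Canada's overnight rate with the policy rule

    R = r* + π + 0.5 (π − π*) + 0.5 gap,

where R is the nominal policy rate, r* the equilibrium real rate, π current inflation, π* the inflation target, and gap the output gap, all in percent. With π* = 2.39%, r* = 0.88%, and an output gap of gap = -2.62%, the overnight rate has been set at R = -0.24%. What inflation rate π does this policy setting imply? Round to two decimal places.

0.92%

Collecting π: R = r* + (1 + 0.5) π − 0.5 π* + 0.5 gap
1.5 π = -0.24 − 0.88 + 0.5 × 2.39 − 0.5 × (-2.62) = 1.385
π = 1.385 / 1.5 = 0.92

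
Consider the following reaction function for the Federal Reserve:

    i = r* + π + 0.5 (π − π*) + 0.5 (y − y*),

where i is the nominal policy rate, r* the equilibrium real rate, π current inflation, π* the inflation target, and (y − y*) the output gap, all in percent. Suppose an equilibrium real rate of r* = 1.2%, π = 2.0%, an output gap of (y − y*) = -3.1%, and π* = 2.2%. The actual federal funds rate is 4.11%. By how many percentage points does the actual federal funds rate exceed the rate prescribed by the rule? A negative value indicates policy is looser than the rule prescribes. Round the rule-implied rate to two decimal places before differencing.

i = 1.2 + 2.0 + 0.5 × (2.0 − 2.2) + 0.5 × (-3.1)
   = 1.2 + 2 − 0.1 − 1.55 = 1.55
Deviation = 4.11 − 1.55 = 2.56 pp.

2.56 pp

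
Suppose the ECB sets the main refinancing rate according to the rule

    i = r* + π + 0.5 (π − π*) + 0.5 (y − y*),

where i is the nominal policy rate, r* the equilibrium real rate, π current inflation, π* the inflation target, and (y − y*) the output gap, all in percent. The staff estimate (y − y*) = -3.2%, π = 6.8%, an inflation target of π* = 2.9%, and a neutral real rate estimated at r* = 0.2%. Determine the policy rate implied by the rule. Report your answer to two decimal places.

i = 0.2 + 6.8 + 0.5 × (6.8 − 2.9) + 0.5 × (-3.2)
   = 0.2 + 6.8 + 1.95 − 1.6 = 7.35

7.35%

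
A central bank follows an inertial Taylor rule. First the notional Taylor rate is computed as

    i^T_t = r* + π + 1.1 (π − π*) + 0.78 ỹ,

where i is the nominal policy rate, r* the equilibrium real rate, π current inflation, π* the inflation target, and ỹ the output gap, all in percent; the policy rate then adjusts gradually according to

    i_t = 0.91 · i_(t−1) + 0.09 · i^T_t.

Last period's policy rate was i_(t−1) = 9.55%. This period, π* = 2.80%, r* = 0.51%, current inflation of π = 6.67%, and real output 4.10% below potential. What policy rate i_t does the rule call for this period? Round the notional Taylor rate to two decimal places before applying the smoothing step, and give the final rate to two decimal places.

9.43%

Output 4.10% below potential → ỹ = -4.10.
i^T_t = 0.51 + 6.67 + 1.1 × (6.67 − 2.80) + 0.78 × (-4.10)
   = 0.51 + 6.67 + 4.257 − 3.198 = 8.24
i_t = 0.91 × 9.55 + 0.09 × 8.24 = 8.6905 + 0.7416 = 9.43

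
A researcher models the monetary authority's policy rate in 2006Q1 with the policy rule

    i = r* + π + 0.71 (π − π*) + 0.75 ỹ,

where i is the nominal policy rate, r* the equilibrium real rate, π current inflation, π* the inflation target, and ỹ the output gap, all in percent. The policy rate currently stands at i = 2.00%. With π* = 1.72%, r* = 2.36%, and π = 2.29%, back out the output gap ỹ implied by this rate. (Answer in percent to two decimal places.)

-4.07%

0.75 ỹ = 2.00 − 2.36 − 2.29 − 0.71 × (2.29 − 1.72) = -3.0547
ỹ = -3.0547 / 0.75 = -4.07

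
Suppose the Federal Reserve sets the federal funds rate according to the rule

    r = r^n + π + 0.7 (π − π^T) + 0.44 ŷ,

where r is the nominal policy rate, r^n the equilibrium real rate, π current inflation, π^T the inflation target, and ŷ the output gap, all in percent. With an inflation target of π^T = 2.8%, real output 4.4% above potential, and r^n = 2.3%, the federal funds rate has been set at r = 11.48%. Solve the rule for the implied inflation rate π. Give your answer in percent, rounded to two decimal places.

Output 4.4% above potential → ŷ = 4.4.
Collecting π: r = r^n + (1 + 0.7) π − 0.7 π^T + 0.44 ŷ
1.7 π = 11.48 − 2.3 + 0.7 × 2.8 − 0.44 × 4.4 = 9.204
π = 9.204 / 1.7 = 5.41

5.41%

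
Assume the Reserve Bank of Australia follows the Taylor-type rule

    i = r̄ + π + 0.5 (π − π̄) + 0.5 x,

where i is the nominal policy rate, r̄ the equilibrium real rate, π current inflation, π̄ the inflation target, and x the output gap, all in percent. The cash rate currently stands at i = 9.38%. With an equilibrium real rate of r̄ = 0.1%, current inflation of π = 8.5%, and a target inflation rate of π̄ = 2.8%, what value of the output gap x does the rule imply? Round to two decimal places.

0.5 x = 9.38 − 0.1 − 8.5 − 0.5 × (8.5 − 2.8) = -2.07
x = -2.07 / 0.5 = -4.14

-4.14%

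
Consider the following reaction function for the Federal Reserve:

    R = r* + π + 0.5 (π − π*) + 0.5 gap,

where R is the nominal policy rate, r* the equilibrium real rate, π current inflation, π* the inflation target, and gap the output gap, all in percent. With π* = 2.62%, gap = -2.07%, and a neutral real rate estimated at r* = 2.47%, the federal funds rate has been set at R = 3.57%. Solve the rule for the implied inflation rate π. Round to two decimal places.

2.30%

Collecting π: R = r* + (1 + 0.5) π − 0.5 π* + 0.5 gap
1.5 π = 3.57 − 2.47 + 0.5 × 2.62 − 0.5 × (-2.07) = 3.445
π = 3.445 / 1.5 = 2.30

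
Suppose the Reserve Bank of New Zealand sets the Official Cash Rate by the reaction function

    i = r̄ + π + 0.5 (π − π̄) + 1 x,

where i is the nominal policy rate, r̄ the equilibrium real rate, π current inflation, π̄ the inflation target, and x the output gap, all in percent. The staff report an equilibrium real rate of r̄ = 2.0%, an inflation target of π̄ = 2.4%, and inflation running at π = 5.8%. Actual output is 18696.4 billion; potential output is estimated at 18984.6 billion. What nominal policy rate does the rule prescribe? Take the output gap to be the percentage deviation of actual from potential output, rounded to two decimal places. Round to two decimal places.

Output gap = 100 × (18696.4 − 18984.6) / 18984.6 = -1.52%.
i = 2.00 + 5.80 + 0.5 × (5.80 − 2.40) + 1 × (-1.52)
   = 2.00 + 5.8 + 1.7 − 1.52 = 7.98

7.98%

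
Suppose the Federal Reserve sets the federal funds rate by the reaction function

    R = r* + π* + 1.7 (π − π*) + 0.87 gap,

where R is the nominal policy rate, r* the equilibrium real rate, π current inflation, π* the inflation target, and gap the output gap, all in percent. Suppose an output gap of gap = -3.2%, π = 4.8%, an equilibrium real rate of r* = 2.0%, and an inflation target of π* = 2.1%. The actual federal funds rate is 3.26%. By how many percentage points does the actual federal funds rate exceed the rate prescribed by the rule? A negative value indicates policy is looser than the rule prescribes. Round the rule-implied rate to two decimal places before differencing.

R = 2.0 + 2.1 + 1.7 × (4.8 − 2.1) + 0.87 × (-3.2)
   = 2.0 + 2.1 + 4.59 − 2.784 = 5.91
Deviation = 3.26 − 5.91 = -2.65 pp.

-2.65 pp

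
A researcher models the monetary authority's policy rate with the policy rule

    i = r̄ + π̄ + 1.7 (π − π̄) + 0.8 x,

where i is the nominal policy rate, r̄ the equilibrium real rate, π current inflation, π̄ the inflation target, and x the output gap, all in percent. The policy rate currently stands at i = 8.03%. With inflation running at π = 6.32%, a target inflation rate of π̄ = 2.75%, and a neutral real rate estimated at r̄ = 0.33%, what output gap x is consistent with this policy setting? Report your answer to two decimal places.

0.8 x = 8.03 − 0.33 − 2.75 − 1.7 × (6.32 − 2.75) = -1.119
x = -1.119 / 0.8 = -1.40

-1.40%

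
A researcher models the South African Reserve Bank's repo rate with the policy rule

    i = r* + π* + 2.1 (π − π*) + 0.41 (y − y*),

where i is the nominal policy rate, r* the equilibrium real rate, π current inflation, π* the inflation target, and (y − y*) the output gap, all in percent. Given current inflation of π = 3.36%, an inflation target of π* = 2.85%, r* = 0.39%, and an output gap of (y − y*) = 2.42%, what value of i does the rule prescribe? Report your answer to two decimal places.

5.30%

i = 0.39 + 2.85 + 2.1 × (3.36 − 2.85) + 0.41 × 2.42
   = 0.39 + 2.85 + 1.071 + 0.9922 = 5.30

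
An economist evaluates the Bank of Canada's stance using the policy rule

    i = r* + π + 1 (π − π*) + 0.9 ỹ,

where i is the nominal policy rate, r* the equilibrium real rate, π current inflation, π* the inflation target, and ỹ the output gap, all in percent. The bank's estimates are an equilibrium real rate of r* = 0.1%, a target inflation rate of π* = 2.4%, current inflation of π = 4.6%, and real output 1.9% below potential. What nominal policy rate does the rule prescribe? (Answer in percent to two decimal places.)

5.19%

Output 1.9% below potential → ỹ = -1.9.
i = 0.1 + 4.6 + 1 × (4.6 − 2.4) + 0.9 × (-1.9)
   = 0.1 + 4.6 + 2.2 − 1.71 = 5.19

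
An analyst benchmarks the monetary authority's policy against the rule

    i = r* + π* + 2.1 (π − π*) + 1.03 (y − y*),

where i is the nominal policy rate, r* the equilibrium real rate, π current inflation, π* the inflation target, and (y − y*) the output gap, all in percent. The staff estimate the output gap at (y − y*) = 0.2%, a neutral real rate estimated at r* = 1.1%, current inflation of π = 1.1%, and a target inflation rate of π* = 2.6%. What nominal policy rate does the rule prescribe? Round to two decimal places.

0.76%

i = 1.1 + 2.6 + 2.1 × (1.1 − 2.6) + 1.03 × 0.2
   = 1.1 + 2.6 − 3.15 + 0.206 = 0.76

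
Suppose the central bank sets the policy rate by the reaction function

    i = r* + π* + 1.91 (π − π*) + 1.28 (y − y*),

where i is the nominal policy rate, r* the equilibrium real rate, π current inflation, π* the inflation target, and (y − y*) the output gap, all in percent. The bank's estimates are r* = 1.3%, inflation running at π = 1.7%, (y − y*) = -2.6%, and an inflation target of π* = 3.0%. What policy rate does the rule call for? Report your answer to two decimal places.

-1.51%

i = 1.3 + 3.0 + 1.91 × (1.7 − 3.0) + 1.28 × (-2.6)
   = 1.3 + 3 − 2.483 − 3.328 = -1.51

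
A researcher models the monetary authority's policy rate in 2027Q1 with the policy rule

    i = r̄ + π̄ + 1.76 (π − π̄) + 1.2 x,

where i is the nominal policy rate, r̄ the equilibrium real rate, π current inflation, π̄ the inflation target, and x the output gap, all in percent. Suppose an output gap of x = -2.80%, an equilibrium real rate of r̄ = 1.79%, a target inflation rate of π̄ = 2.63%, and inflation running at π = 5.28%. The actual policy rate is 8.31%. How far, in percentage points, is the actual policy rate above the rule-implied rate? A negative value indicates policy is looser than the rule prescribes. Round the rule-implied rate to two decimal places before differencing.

i = 1.79 + 2.63 + 1.76 × (5.28 − 2.63) + 1.2 × (-2.80)
   = 1.79 + 2.63 + 4.664 − 3.36 = 5.72
Deviation = 8.31 − 5.72 = 2.59 pp.

2.59 pp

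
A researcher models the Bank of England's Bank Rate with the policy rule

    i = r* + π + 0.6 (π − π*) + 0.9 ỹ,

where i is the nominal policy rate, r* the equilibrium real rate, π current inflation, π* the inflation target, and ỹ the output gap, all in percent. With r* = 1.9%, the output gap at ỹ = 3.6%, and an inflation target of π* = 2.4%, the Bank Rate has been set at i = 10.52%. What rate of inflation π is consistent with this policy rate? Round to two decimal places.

4.26%

Collecting π: i = r* + (1 + 0.6) π − 0.6 π* + 0.9 ỹ
1.6 π = 10.52 − 1.9 + 0.6 × 2.4 − 0.9 × 3.6 = 6.82
π = 6.82 / 1.6 = 4.26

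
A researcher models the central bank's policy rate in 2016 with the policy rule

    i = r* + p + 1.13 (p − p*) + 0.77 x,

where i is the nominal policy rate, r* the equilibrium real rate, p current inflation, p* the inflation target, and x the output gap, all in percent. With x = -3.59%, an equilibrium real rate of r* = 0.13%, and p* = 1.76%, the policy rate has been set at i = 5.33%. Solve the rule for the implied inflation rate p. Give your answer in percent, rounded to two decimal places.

Collecting p: i = r* + (1 + 1.13) p − 1.13 p* + 0.77 x
2.13 p = 5.33 − 0.13 + 1.13 × 1.76 − 0.77 × (-3.59) = 9.9531
p = 9.9531 / 2.13 = 4.67

4.67%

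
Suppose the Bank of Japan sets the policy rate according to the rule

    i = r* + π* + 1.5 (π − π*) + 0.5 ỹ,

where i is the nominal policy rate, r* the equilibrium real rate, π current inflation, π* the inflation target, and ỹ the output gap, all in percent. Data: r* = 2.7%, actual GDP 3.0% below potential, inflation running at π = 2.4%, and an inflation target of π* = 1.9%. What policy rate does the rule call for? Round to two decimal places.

3.85%

Output 3.0% below potential → ỹ = -3.0.
i = 2.7 + 1.9 + 1.5 × (2.4 − 1.9) + 0.5 × (-3.0)
   = 2.7 + 1.9 + 0.75 − 1.5 = 3.85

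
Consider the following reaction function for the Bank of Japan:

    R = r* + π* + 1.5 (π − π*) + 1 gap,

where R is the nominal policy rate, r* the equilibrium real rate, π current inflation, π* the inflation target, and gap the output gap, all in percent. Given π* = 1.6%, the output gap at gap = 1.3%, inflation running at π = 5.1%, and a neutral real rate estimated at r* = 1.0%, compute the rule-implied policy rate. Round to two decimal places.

9.15%

R = 1.0 + 1.6 + 1.5 × (5.1 − 1.6) + 1 × 1.3
   = 1.0 + 1.6 + 5.25 + 1.3 = 9.15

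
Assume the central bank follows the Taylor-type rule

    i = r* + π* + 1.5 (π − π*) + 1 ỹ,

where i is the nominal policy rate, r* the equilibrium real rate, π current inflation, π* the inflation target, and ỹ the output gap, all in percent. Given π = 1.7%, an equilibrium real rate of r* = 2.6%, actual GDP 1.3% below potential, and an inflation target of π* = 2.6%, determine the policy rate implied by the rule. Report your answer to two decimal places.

Output 1.3% below potential → ỹ = -1.3.
i = 2.6 + 2.6 + 1.5 × (1.7 − 2.6) + 1 × (-1.3)
   = 2.6 + 2.6 − 1.35 − 1.3 = 2.55

2.55%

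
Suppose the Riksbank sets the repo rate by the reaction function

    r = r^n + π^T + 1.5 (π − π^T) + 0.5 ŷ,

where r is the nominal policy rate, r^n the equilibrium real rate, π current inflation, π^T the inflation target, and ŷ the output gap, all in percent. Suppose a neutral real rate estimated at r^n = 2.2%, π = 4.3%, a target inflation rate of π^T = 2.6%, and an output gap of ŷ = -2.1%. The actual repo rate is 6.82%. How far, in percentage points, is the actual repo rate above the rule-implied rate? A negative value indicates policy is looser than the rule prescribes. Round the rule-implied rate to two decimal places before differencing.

0.52 pp

r = 2.2 + 2.6 + 1.5 × (4.3 − 2.6) + 0.5 × (-2.1)
   = 2.2 + 2.6 + 2.55 − 1.05 = 6.30
Deviation = 6.82 − 6.30 = 0.52 pp.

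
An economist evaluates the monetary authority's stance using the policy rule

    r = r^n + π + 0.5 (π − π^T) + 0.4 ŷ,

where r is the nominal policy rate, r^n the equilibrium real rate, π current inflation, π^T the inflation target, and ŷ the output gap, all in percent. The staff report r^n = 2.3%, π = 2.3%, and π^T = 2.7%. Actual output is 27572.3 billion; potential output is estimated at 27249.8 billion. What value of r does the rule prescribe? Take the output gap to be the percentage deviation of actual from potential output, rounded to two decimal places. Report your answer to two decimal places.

4.87%

Output gap = 100 × (27572.3 − 27249.8) / 27249.8 = 1.18%.
r = 2.30 + 2.30 + 0.5 × (2.30 − 2.70) + 0.4 × 1.18
   = 2.30 + 2.3 − 0.2 + 0.472 = 4.87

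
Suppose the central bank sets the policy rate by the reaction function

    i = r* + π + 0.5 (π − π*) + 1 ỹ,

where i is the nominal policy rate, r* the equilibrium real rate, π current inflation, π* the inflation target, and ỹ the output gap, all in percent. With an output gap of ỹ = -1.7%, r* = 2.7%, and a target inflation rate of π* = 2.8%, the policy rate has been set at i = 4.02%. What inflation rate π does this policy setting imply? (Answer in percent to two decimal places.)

Collecting π: i = r* + (1 + 0.5) π − 0.5 π* + 1 ỹ
1.5 π = 4.02 − 2.7 + 0.5 × 2.8 − 1 × (-1.7) = 4.42
π = 4.42 / 1.5 = 2.95

2.95%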